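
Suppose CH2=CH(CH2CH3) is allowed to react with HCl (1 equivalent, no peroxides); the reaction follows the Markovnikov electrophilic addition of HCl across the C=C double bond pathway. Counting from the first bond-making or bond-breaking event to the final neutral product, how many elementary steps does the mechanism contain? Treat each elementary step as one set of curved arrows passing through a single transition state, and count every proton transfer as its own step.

2

Step 1: The π electrons of the C=C bond attack a proton of HCl; Markovnikov addition places the new C–H on the less-substituted alkene carbon, so the positive charge ends up on the more-substituted carbon — a secondary carbocation. The H–Cl bond breaks heterolytically, releasing Cl⁻.
(No 1,2-shift: no single shift to an adjacent carbon would give a more stable cation.)
Step 2: Nucleophilic attack by Cl⁻ on the carbocation completes the addition, giving R–Cl.
Total: 2 elementary steps.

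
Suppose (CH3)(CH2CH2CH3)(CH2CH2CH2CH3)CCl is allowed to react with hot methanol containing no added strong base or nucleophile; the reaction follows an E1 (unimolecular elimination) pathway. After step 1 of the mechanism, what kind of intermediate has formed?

Step 1: The C–Cl bond breaks with both electrons going to the chloride; Cl⁻ leaves and a tertiary carbocation remains.
After step 1 the species present is a tertiary carbocation.

tertiary carbocation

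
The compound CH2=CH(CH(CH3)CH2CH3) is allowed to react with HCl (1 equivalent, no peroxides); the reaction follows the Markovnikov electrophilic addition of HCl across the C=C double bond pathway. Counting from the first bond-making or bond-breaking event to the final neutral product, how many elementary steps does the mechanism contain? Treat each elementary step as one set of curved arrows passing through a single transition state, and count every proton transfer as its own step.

Step 1: Protonation of the alkene by HCl: the π bond acts as the nucleophile and picks up H⁺, giving the more stable (Markovnikov) secondary carbocation. The H–Cl bond breaks heterolytically, releasing Cl⁻.
Step 2: A hydride (H with its bonding pair) migrates from the adjacent sec-butyl carbon to the cationic centre — a 1,2-hydride shift — upgrading the secondary cation to a tertiary one.
Step 3: The Cl⁻ anion donates a lone pair to the carbocation, forming the new C–Cl σ-bond and giving the neutral alkyl halide.
Total: 3 elementary steps.

3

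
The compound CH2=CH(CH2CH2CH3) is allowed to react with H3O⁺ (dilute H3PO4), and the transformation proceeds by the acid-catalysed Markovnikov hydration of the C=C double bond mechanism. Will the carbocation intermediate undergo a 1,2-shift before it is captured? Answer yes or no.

no

The first-formed carbocation is secondary.
No single 1,2-shift to an adjacent carbon would produce a more-substituted cation than the one already present, so no rearrangement occurs.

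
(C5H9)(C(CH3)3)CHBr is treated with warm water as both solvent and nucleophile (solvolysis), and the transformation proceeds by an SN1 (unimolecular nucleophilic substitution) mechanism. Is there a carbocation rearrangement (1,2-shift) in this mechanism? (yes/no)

The first-formed carbocation is secondary.
The adjacent cyclopentyl carbon already bears 2 other carbon substituents and has a hydrogen to migrate; after a 1,2-hydride shift from that carbon the positive charge sits on a tertiary centre.
Tertiary is more stable than secondary, so the shift occurs.

yes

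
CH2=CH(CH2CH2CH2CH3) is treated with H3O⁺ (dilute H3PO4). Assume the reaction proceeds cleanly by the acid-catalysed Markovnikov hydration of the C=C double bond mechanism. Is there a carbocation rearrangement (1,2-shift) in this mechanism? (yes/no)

The first-formed carbocation is secondary.
No single 1,2-shift to an adjacent carbon would produce a more-substituted cation than the one already present, so no rearrangement occurs.

no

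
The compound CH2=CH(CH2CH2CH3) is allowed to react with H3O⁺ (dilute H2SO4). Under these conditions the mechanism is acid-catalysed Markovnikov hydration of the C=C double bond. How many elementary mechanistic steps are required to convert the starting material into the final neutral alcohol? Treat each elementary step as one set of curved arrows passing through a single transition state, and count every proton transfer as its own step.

Step 1: Protonation of the alkene by H3O⁺: the π bond acts as the nucleophile and picks up H⁺, giving the more stable (Markovnikov) secondary carbocation. H2O is released.
(No 1,2-shift: no single shift to an adjacent carbon would give a more stable cation.)
Step 2: Water acts as the nucleophile: an oxygen lone pair bonds to the cationic carbon, giving an oxonium-ion intermediate.
Step 3: Deprotonation of the oxonium ion by a water molecule delivers the neutral alcohol and regenerates the acid catalyst.
Total: 3 elementary steps.

3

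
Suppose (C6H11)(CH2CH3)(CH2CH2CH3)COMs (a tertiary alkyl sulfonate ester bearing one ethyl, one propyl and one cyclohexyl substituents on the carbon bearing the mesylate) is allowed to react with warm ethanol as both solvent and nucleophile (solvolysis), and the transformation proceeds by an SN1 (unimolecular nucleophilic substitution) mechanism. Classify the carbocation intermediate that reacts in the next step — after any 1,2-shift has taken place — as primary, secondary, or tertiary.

tertiary

Step 1: The C–O bond breaks with both electrons going to the mesylate; MsO⁻ leaves and a tertiary carbocation remains.
No single 1,2-shift to an adjacent carbon would give a more-substituted cation, so no rearrangement occurs.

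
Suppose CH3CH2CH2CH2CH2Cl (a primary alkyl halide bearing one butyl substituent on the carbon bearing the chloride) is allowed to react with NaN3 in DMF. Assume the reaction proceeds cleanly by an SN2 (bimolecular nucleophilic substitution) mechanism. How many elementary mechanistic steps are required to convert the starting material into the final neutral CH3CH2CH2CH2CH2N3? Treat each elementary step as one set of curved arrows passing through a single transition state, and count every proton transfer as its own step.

Step 1: The azide nucleophile donates a lone pair from N to the α-carbon in a backside attack; simultaneously the C–Cl σ-bond breaks and both of its electrons leave with Cl⁻. One concerted step with inversion of configuration.
Total: 1 elementary step.

1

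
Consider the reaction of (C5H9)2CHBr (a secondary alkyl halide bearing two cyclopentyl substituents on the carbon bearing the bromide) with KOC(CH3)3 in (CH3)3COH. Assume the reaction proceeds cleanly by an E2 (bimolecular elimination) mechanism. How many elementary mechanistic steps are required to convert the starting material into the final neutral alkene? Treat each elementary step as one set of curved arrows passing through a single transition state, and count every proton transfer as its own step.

Step 1: The strong base (CH3)3CO⁻ removes a β-hydrogen; in the same concerted event the electrons of the breaking C–H bond form the new π(C=C) bond and the C–Br σ-bond breaks, expelling Br⁻. Anti-periplanar geometry; one transition state.
Total: 1 elementary step.

1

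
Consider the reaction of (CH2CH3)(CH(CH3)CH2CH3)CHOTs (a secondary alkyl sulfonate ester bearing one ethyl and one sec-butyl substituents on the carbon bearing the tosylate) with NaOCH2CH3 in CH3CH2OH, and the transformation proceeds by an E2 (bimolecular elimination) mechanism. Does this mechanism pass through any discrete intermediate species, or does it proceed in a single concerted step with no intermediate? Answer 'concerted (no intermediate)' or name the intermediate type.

concerted (no intermediate)

In one step, CH3CH2O⁻ pulls off a β-proton, the C–O bond cleaves, and a C=C double bond forms between the α- and β-carbons (E2, anti elimination).
All bond changes occur in one transition state; no discrete intermediate is formed.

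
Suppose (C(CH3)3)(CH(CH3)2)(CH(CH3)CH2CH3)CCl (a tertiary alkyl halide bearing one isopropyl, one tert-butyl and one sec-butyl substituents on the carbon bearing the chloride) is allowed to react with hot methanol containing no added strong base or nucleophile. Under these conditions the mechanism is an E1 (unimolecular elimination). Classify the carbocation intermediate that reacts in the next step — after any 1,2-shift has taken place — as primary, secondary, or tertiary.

Step 1: The C–Cl bond breaks with both electrons going to the chloride; Cl⁻ leaves and a tertiary carbocation remains.
No single 1,2-shift to an adjacent carbon would give a more-substituted cation, so no rearrangement occurs.

tertiary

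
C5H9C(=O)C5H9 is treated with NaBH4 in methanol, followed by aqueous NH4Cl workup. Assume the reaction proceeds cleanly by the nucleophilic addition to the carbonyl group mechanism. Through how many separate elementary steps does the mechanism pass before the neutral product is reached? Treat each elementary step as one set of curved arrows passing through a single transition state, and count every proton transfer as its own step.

Step 1: A lone pair / filled orbital on H⁻ (delivered from BH4⁻) attacks the electrophilic carbonyl carbon; the π(C=O) electrons shift onto oxygen, producing a tetrahedral alkoxide intermediate.
Step 2: Protonation of the alkoxide by aqueous NH4Cl workup furnishes an alcohol.
Total: 2 elementary steps.

2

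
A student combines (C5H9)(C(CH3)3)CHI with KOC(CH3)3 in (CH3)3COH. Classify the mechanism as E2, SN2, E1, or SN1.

E2

Conditions: a strong/bulky base with a secondary substrate bearing a β-hydrogen.
These conditions are the textbook signature of the E2 pathway.
A strong (often hindered) base removes a β-H in concert with loss of the leaving group — bimolecular elimination.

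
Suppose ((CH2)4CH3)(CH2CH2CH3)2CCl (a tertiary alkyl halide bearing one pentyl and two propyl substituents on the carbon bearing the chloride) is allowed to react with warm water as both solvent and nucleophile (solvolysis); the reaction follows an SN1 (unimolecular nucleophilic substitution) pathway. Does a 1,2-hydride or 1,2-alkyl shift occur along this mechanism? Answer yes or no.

no

The first-formed carbocation is tertiary.
No single 1,2-shift to an adjacent carbon would produce a more-substituted cation than the one already present, so no rearrangement occurs.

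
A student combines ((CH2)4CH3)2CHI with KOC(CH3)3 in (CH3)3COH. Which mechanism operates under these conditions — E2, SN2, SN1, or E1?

E2

Conditions: a strong/bulky base with a secondary substrate bearing a β-hydrogen.
These conditions are the textbook signature of the E2 pathway.
A strong (often hindered) base removes a β-H in concert with loss of the leaving group — bimolecular elimination.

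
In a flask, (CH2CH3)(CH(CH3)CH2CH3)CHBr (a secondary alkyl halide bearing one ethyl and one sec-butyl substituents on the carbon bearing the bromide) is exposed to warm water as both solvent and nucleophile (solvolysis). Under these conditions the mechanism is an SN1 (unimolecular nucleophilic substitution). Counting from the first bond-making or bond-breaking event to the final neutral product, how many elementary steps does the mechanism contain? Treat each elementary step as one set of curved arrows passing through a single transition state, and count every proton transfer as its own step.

Step 1: Rate-determining heterolysis of the C–Br bond gives Br⁻ and a secondary carbocation.
Step 2: A 1,2-hydride shift from the adjacent sec-butyl carbon moves the positive charge from the secondary centre to an adjacent carbon, generating a more stable tertiary carbocation.
Step 3: H2O donates an oxygen lone pair into the empty p orbital of the cation, giving a protonated alcohol (an oxonium ion).
Step 4: A second solvent molecule removes the proton on oxygen, giving the neutral alcohol product.
Total: 4 elementary steps.

4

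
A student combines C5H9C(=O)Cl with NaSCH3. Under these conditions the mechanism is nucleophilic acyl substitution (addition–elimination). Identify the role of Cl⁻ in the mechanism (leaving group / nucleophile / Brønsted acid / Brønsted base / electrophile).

Step 2: Collapse of the tetrahedral intermediate: the alkoxide oxygen pushes its lone pair back to re-form C=O while Cl⁻ leaves.
Cl⁻ departs with both electrons of the breaking σ-bond — that is the definition of a leaving group.

leaving group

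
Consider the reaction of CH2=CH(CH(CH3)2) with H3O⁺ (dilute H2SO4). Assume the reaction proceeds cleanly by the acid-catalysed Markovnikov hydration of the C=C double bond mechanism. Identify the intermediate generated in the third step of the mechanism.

Step 1: Electrophilic addition begins with the π(C=C) electrons forming a bond to the proton of H3O⁺. Following Markovnikov's rule, the resulting cation is secondary. H2O is released.
Step 2: Carbocation rearrangement: a 1,2-hydride shift from the adjacent isopropyl carbon converts the initially-formed secondary cation into the more stable tertiary cation.
Step 3: Water acts as the nucleophile: an oxygen lone pair bonds to the cationic carbon, giving an oxonium-ion intermediate.
After step 3 the species present is an oxonium ion.

oxonium ion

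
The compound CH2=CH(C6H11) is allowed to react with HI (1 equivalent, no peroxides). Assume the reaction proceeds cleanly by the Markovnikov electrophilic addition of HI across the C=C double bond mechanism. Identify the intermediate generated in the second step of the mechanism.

tertiary carbocation

Step 1: The π electrons of the C=C bond attack a proton of HI; Markovnikov addition places the new C–H on the less-substituted alkene carbon, so the positive charge ends up on the more-substituted carbon — a secondary carbocation. The H–I bond breaks heterolytically, releasing I⁻.
Step 2: A 1,2-hydride shift from the adjacent cyclohexyl carbon moves the positive charge from the secondary centre to an adjacent carbon, generating a more stable tertiary carbocation.
After step 2 the species present is a tertiary carbocation.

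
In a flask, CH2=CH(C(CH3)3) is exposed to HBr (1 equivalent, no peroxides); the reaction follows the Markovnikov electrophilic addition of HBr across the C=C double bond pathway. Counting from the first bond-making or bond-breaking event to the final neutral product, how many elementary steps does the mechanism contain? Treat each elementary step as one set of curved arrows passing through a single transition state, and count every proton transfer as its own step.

Step 1: The π electrons of the C=C bond attack a proton of HBr; Markovnikov addition places the new C–H on the less-substituted alkene carbon, so the positive charge ends up on the more-substituted carbon — a secondary carbocation. The H–Br bond breaks heterolytically, releasing Br⁻.
Step 2: A 1,2-methyl shift from the adjacent tert-butyl carbon moves the positive charge from the secondary centre to an adjacent carbon, generating a more stable tertiary carbocation.
Step 3: Nucleophilic attack by Br⁻ on the carbocation completes the addition, giving R–Br.
Total: 3 elementary steps.

3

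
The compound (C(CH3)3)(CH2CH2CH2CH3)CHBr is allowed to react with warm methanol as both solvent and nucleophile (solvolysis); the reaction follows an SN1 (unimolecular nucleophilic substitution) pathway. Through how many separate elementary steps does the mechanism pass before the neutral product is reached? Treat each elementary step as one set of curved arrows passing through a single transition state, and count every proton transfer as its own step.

Step 1: The C–Br bond breaks with both electrons going to the bromide; Br⁻ leaves and a secondary carbocation remains.
Step 2: Carbocation rearrangement: a 1,2-methyl shift from the adjacent tert-butyl carbon converts the initially-formed secondary cation into the more stable tertiary cation.
Step 3: A lone pair on the oxygen of CH3OH attacks the carbocation, forming a new C–O σ-bond and an oxonium ion.
Step 4: A second solvent molecule removes the proton on oxygen, giving the neutral ether product.
Total: 4 elementary steps.

4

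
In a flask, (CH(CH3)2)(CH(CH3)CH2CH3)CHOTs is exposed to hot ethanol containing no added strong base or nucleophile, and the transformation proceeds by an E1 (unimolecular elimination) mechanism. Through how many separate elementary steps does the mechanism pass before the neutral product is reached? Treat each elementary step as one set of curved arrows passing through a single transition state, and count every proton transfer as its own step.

3

Step 1: Unassisted departure of TsO⁻ (taking the C–O bonding pair) generates a secondary carbocation.
Step 2: A 1,2-hydride shift from the adjacent sec-butyl carbon moves the positive charge from the secondary centre to an adjacent carbon, generating a more stable tertiary carbocation.
Step 3: Loss of a β-proton to an ethanol molecule of the solvent: the C–H bonding pair collapses toward the cationic carbon to form the C=C π bond, yielding the alkene.
Total: 3 elementary steps.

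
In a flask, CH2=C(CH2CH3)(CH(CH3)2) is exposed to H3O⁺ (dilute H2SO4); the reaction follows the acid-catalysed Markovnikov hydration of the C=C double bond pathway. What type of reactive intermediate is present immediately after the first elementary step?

tertiary carbocation

Step 1: Electrophilic addition begins with the π(C=C) electrons forming a bond to the proton of H3O⁺. Following Markovnikov's rule, the resulting cation is tertiary. H2O is released.
After step 1 the species present is a tertiary carbocation.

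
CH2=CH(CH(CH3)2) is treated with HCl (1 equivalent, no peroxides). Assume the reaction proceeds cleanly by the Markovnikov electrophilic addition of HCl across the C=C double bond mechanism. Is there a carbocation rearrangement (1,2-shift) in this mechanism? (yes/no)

The first-formed carbocation is secondary.
The adjacent isopropyl carbon already bears 2 other carbon substituents and has a hydrogen to migrate; after a 1,2-hydride shift from that carbon the positive charge sits on a tertiary centre.
Tertiary is more stable than secondary, so the shift occurs.

yes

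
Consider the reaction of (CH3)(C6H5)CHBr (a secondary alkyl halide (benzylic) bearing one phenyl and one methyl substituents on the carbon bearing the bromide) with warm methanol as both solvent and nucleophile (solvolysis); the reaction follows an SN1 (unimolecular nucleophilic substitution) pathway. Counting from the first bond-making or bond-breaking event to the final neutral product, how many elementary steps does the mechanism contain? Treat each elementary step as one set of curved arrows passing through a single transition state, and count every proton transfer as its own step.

3

Step 1: Unassisted departure of Br⁻ (taking the C–Br bonding pair) generates a secondary carbocation.
(No 1,2-shift: no single shift to an adjacent carbon would give a more stable cation.)
Step 2: A lone pair on the oxygen of CH3OH attacks the carbocation, forming a new C–O σ-bond and an oxonium ion.
Step 3: Proton transfer from the O–H of the oxonium ion to a solvent molecule delivers the neutral ether.
Total: 3 elementary steps.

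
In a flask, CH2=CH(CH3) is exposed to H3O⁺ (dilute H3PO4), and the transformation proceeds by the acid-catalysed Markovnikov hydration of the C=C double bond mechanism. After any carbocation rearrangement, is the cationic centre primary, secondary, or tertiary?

Step 1: Protonation of the alkene by H3O⁺: the π bond acts as the nucleophile and picks up H⁺, giving the more stable (Markovnikov) secondary carbocation. H2O is released.
No single 1,2-shift to an adjacent carbon would give a more-substituted cation, so no rearrangement occurs.

secondary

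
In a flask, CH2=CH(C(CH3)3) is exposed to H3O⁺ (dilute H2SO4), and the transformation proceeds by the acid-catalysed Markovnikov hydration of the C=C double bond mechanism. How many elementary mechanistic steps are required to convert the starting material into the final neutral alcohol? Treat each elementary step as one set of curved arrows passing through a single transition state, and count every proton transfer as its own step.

4

Step 1: Electrophilic addition begins with the π(C=C) electrons forming a bond to the proton of H3O⁺. Following Markovnikov's rule, the resulting cation is secondary. H2O is released.
Step 2: A 1,2-methyl shift from the adjacent tert-butyl carbon moves the positive charge from the secondary centre to an adjacent carbon, generating a more stable tertiary carbocation.
Step 3: Nucleophilic capture of the cation by H2O produces the protonated alcohol (an oxonium ion).
Step 4: Proton transfer from the O–H of the oxonium ion to H2O completes the catalytic cycle and yields the alcohol.
Total: 4 elementary steps.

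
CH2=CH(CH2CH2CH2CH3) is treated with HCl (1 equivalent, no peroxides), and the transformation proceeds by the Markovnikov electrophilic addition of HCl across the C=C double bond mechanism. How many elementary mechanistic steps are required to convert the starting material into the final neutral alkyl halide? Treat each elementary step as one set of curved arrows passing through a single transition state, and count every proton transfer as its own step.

Step 1: Protonation of the alkene by HCl: the π bond acts as the nucleophile and picks up H⁺, giving the more stable (Markovnikov) secondary carbocation. The H–Cl bond breaks heterolytically, releasing Cl⁻.
(No 1,2-shift: no single shift to an adjacent carbon would give a more stable cation.)
Step 2: Cl⁻ captures the cation: a lone pair on Cl⁻ fills the empty p orbital, producing the alkyl halide product.
Total: 2 elementary steps.

2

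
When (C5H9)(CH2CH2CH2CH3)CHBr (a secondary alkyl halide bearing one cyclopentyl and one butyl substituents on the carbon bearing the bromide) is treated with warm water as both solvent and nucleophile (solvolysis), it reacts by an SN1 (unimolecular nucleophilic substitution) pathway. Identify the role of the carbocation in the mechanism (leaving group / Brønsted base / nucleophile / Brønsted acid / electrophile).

electrophile

Step 3: H2O donates an oxygen lone pair into the empty p orbital of the cation, giving a protonated alcohol (an oxonium ion).
The carbocation accepts an electron pair into an empty or π* orbital — it is the electrophile.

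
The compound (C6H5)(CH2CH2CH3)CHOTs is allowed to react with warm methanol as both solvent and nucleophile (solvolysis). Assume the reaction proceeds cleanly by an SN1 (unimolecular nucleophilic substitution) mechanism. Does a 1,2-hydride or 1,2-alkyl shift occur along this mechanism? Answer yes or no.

no

The first-formed carbocation is secondary.
No single 1,2-shift to an adjacent carbon would produce a more-substituted cation than the one already present, so no rearrangement occurs.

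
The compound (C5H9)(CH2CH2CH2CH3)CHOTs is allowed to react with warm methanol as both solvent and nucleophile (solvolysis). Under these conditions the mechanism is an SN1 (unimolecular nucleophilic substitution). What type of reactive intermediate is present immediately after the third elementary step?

Step 1: The C–O bond breaks with both electrons going to the tosylate; TsO⁻ leaves and a secondary carbocation remains.
Step 2: A hydride (H with its bonding pair) migrates from the adjacent cyclopentyl carbon to the cationic centre — a 1,2-hydride shift — upgrading the secondary cation to a tertiary one.
Step 3: CH3OH donates an oxygen lone pair into the empty p orbital of the cation, giving a protonated ether (an oxonium ion).
After step 3 the species present is an oxonium ion.

oxonium ion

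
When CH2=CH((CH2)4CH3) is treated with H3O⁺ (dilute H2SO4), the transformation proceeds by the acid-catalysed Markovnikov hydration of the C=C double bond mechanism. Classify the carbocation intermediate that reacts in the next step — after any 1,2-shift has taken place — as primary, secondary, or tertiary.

secondary

Step 1: Electrophilic addition begins with the π(C=C) electrons forming a bond to the proton of H3O⁺. Following Markovnikov's rule, the resulting cation is secondary. H2O is released.
No single 1,2-shift to an adjacent carbon would give a more-substituted cation, so no rearrangement occurs.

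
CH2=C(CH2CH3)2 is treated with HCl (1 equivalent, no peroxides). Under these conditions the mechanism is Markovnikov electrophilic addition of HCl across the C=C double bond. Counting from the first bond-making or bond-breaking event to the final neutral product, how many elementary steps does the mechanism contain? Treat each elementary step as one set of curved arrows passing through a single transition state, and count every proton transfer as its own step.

2

Step 1: Electrophilic addition begins with the π(C=C) electrons forming a bond to the proton of HCl. Following Markovnikov's rule, the resulting cation is tertiary. The H–Cl bond breaks heterolytically, releasing Cl⁻.
(No 1,2-shift: no single shift to an adjacent carbon would give a more stable cation.)
Step 2: The Cl⁻ anion donates a lone pair to the carbocation, forming the new C–Cl σ-bond and giving the neutral alkyl halide.
Total: 2 elementary steps.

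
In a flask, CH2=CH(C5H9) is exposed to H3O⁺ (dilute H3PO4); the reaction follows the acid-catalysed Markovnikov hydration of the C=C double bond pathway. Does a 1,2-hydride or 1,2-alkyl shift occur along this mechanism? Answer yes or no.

The first-formed carbocation is secondary.
The adjacent cyclopentyl carbon already bears 2 other carbon substituents and has a hydrogen to migrate; after a 1,2-hydride shift from that carbon the positive charge sits on a tertiary centre.
Tertiary is more stable than secondary, so the shift occurs.

yes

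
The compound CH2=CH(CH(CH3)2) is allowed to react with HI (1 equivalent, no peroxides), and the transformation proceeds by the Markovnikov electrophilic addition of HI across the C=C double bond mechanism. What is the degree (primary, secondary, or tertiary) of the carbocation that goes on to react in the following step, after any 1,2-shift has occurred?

Step 1: Electrophilic addition begins with the π(C=C) electrons forming a bond to the proton of HI. Following Markovnikov's rule, the resulting cation is secondary. The H–I bond breaks heterolytically, releasing I⁻.
Step 2: Carbocation rearrangement: a 1,2-hydride shift from the adjacent isopropyl carbon converts the initially-formed secondary cation into the more stable tertiary cation.
The cation rearranges from secondary to tertiary via a 1,2-hydride shift from the adjacent isopropyl carbon; the tertiary cation is what reacts next.

tertiary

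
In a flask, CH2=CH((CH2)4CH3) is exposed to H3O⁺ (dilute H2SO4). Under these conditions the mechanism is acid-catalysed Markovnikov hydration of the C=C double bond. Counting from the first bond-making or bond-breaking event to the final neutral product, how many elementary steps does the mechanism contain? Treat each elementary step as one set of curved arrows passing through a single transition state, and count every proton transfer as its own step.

3

Step 1: Protonation of the alkene by H3O⁺: the π bond acts as the nucleophile and picks up H⁺, giving the more stable (Markovnikov) secondary carbocation. H2O is released.
(No 1,2-shift: no single shift to an adjacent carbon would give a more stable cation.)
Step 2: Water acts as the nucleophile: an oxygen lone pair bonds to the cationic carbon, giving an oxonium-ion intermediate.
Step 3: Proton transfer from the O–H of the oxonium ion to H2O completes the catalytic cycle and yields the alcohol.
Total: 3 elementary steps.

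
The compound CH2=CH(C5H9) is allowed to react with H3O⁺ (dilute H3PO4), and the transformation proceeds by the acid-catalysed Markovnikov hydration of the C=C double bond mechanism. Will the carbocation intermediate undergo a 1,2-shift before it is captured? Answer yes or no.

yes

The first-formed carbocation is secondary.
The adjacent cyclopentyl carbon already bears 2 other carbon substituents and has a hydrogen to migrate; after a 1,2-hydride shift from that carbon the positive charge sits on a tertiary centre.
Tertiary is more stable than secondary, so the shift occurs.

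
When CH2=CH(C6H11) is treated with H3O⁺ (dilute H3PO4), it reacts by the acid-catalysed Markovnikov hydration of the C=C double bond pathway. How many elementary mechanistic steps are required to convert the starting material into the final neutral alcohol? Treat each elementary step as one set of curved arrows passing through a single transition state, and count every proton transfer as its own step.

4

Step 1: The π electrons of the C=C bond attack a proton of H3O⁺; Markovnikov addition places the new C–H on the less-substituted alkene carbon, so the positive charge ends up on the more-substituted carbon — a secondary carbocation. H2O is released.
Step 2: A 1,2-hydride shift from the adjacent cyclohexyl carbon moves the positive charge from the secondary centre to an adjacent carbon, generating a more stable tertiary carbocation.
Step 3: Nucleophilic capture of the cation by H2O produces the protonated alcohol (an oxonium ion).
Step 4: Proton transfer from the O–H of the oxonium ion to H2O completes the catalytic cycle and yields the alcohol.
Total: 4 elementary steps.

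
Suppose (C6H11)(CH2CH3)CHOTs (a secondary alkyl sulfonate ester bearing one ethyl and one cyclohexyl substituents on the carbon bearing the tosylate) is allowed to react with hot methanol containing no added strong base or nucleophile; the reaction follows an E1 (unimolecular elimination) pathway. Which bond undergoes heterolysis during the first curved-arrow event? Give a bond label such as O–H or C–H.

C–O

Step 1: Rate-determining heterolysis of the C–O bond gives TsO⁻ and a secondary carbocation.
The bond broken in this step is the C–O bond.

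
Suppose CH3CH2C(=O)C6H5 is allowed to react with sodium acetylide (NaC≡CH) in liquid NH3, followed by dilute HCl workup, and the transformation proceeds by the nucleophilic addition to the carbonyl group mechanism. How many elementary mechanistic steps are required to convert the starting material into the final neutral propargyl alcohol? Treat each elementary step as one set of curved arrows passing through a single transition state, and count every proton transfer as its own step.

Step 1: A lone pair / filled orbital on HC≡C⁻ attacks the electrophilic carbonyl carbon; the π(C=O) electrons shift onto oxygen, producing a tetrahedral alkoxide intermediate.
Step 2: On dilute HCl workup the alkoxide oxygen is protonated, giving a propargyl alcohol.
Total: 2 elementary steps.

2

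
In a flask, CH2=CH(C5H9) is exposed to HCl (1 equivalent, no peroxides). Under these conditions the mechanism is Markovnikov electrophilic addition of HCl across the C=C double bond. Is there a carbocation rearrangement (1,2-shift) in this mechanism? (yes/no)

yes

The first-formed carbocation is secondary.
The adjacent cyclopentyl carbon already bears 2 other carbon substituents and has a hydrogen to migrate; after a 1,2-hydride shift from that carbon the positive charge sits on a tertiary centre.
Tertiary is more stable than secondary, so the shift occurs.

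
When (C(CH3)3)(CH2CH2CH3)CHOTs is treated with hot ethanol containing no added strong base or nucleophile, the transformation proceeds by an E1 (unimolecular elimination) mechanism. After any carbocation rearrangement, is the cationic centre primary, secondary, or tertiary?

Step 1: The C–O bond breaks with both electrons going to the tosylate; TsO⁻ leaves and a secondary carbocation remains.
Step 2: A 1,2-methyl shift from the adjacent tert-butyl carbon moves the positive charge from the secondary centre to an adjacent carbon, generating a more stable tertiary carbocation.
The cation rearranges from secondary to tertiary via a 1,2-methyl shift from the adjacent tert-butyl carbon; the tertiary cation is what reacts next.

tertiary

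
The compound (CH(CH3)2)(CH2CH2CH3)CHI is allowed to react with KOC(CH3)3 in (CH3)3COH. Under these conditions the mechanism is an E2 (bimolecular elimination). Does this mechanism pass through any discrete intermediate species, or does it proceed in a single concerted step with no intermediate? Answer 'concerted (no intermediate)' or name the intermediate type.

In one step, (CH3)3CO⁻ pulls off a β-proton, the C–I bond cleaves, and a C=C double bond forms between the α- and β-carbons (E2, anti elimination).
All bond changes occur in one transition state; no discrete intermediate is formed.

concerted (no intermediate)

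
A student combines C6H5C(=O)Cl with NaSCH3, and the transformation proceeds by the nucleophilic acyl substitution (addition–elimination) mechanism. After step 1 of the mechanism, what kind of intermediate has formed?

tetrahedral intermediate

Step 1: A lone pair on the S of CH3S⁻ attacks the electrophilic acyl carbon; the π(C=O) electrons move onto oxygen, giving a tetrahedral intermediate.
After step 1 the species present is a tetrahedral intermediate.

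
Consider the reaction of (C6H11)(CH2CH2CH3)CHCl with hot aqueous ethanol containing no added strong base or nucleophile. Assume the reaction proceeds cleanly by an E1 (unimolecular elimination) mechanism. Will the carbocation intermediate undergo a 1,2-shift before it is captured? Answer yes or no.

The first-formed carbocation is secondary.
The adjacent cyclohexyl carbon already bears 2 other carbon substituents and has a hydrogen to migrate; after a 1,2-hydride shift from that carbon the positive charge sits on a tertiary centre.
Tertiary is more stable than secondary, so the shift occurs.

yes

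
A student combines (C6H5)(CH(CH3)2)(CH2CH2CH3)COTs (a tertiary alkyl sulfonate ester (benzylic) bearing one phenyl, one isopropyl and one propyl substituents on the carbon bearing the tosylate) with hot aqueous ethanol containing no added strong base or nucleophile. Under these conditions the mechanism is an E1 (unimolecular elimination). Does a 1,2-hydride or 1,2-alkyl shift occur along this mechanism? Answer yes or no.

no

The first-formed carbocation is tertiary.
No single 1,2-shift to an adjacent carbon would produce a more-substituted cation than the one already present, so no rearrangement occurs.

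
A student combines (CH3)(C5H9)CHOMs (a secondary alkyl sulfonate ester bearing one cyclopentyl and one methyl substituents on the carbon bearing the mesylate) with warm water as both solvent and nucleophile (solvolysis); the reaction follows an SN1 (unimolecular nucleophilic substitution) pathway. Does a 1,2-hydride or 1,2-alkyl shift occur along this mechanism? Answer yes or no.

yes

The first-formed carbocation is secondary.
The adjacent cyclopentyl carbon already bears 2 other carbon substituents and has a hydrogen to migrate; after a 1,2-hydride shift from that carbon the positive charge sits on a tertiary centre.
Tertiary is more stable than secondary, so the shift occurs.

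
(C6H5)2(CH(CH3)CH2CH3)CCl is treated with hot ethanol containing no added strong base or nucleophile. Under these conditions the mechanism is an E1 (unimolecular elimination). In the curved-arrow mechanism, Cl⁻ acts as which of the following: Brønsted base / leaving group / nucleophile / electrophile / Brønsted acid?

leaving group

Step 1: Unassisted departure of Cl⁻ (taking the C–Cl bonding pair) generates a tertiary carbocation.
Cl⁻ departs with both electrons of the breaking σ-bond — that is the definition of a leaving group.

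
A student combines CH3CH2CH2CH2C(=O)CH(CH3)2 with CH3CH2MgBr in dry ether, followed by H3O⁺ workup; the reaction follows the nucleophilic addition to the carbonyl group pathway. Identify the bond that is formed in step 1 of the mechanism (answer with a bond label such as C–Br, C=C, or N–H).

Step 1: A lone pair / filled orbital on the carbanion-like carbon of CH3CH2MgBr attacks the electrophilic carbonyl carbon; the π(C=O) electrons shift onto oxygen, producing a tetrahedral alkoxide intermediate.
The bond formed in this step is the C–C bond.

C–C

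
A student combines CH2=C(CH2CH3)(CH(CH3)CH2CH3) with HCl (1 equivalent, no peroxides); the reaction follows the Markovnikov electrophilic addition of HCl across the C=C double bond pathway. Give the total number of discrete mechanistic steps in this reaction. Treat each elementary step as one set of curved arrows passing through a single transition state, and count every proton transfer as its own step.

Step 1: The π electrons of the C=C bond attack a proton of HCl; Markovnikov addition places the new C–H on the less-substituted alkene carbon, so the positive charge ends up on the more-substituted carbon — a tertiary carbocation. The H–Cl bond breaks heterolytically, releasing Cl⁻.
(No 1,2-shift: no single shift to an adjacent carbon would give a more stable cation.)
Step 2: The Cl⁻ anion donates a lone pair to the carbocation, forming the new C–Cl σ-bond and giving the neutral alkyl halide.
Total: 2 elementary steps.

2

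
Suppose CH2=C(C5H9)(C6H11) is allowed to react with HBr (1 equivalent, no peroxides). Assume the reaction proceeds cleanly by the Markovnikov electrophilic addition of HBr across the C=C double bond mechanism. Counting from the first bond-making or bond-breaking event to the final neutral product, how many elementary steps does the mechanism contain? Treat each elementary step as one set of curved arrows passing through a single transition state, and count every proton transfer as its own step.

2

Step 1: Protonation of the alkene by HBr: the π bond acts as the nucleophile and picks up H⁺, giving the more stable (Markovnikov) tertiary carbocation. The H–Br bond breaks heterolytically, releasing Br⁻.
(No 1,2-shift: no single shift to an adjacent carbon would give a more stable cation.)
Step 2: The Br⁻ anion donates a lone pair to the carbocation, forming the new C–Br σ-bond and giving the neutral alkyl halide.
Total: 2 elementary steps.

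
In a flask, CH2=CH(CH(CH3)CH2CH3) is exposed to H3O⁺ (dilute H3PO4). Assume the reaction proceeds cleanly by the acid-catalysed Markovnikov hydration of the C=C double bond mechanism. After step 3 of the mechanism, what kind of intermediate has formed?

oxonium ion

Step 1: The π electrons of the C=C bond attack a proton of H3O⁺; Markovnikov addition places the new C–H on the less-substituted alkene carbon, so the positive charge ends up on the more-substituted carbon — a secondary carbocation. H2O is released.
Step 2: Carbocation rearrangement: a 1,2-hydride shift from the adjacent sec-butyl carbon converts the initially-formed secondary cation into the more stable tertiary cation.
Step 3: A lone pair on the oxygen of H2O attacks the carbocation, forming a C–O bond and an oxonium ion (a protonated alcohol).
After step 3 the species present is an oxonium ion.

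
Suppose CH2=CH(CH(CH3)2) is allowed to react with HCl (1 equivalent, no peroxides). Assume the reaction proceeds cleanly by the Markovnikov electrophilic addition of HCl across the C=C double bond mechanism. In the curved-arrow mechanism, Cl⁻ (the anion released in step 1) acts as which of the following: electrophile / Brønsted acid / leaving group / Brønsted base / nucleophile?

nucleophile

Step 3: Nucleophilic attack by Cl⁻ on the carbocation completes the addition, giving R–Cl.
Cl⁻ (the anion released in step 1) donates an electron pair to form a new σ-bond to carbon — it is the nucleophile.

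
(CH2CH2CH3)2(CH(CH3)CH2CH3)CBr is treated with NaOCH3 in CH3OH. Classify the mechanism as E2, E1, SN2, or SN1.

Conditions: a strong base with a tertiary substrate bearing a β-hydrogen.
These conditions are the textbook signature of the E2 pathway.
A strong (often hindered) base removes a β-H in concert with loss of the leaving group — bimolecular elimination.

E2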